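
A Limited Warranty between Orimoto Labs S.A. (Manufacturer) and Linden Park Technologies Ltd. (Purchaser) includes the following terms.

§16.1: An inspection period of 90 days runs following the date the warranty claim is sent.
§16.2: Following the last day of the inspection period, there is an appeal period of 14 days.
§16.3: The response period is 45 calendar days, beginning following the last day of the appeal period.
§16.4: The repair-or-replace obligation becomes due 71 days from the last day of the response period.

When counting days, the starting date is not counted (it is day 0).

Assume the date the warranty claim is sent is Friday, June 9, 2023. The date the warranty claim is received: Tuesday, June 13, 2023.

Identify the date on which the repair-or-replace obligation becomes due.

The last day of the inspection period: 90 calendar days after June 9, 2023 is September 7, 2023.
The last day of the appeal period: 14 calendar days after September 7, 2023 is September 21, 2023.
The last day of the response period: September 21, 2023 + 45 days = November 5, 2023.
Adding 71 calendar days to November 5, 2023 gives January 15, 2024, which is the date on which the repair-or-replace obligation becomes due.

January 15, 2024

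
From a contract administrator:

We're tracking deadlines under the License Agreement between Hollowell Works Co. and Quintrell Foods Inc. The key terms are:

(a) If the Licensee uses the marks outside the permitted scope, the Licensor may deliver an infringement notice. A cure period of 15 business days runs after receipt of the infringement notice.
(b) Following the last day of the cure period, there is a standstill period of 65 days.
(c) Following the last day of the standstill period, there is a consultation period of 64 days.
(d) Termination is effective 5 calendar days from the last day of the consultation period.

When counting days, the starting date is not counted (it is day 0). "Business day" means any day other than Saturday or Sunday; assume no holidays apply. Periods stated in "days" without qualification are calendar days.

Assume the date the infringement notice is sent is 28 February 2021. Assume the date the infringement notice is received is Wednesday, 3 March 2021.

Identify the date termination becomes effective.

From Wednesday, 3 March 2021, 15 business days (Mar 4, Mar 5, Mar 8, Mar 9, …, Mar 22, Mar 23, Mar 24, skipping weekends) brings us to Wednesday, 24 March 2021, which is the last day of the cure period.
Adding 65 calendar days to 24 March 2021 gives 28 May 2021, which is the last day of the standstill period.
The last day of the consultation period: 64 calendar days after 28 May 2021 is 31 July 2021.
The date termination becomes effective: 31 July 2021 + 5 days = 5 August 2021.

5 August 2021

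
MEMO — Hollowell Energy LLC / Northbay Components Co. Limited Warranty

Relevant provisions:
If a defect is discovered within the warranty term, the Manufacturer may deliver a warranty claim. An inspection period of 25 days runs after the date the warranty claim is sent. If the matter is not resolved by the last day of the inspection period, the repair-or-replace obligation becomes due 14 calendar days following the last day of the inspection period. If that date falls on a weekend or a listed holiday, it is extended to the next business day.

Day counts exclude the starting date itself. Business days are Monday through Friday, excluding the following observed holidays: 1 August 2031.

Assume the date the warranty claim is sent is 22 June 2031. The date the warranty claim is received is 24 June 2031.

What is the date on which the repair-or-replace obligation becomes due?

31 July 2031

The last day of the inspection period: 25 calendar days after 22 June 2031 is 17 July 2031.
The date on which the repair-or-replace obligation becomes due: 17 July 2031 + 14 days = 31 July 2031. 31 July 2031 is a Thursday and is not a listed holiday, so no roll-forward applies.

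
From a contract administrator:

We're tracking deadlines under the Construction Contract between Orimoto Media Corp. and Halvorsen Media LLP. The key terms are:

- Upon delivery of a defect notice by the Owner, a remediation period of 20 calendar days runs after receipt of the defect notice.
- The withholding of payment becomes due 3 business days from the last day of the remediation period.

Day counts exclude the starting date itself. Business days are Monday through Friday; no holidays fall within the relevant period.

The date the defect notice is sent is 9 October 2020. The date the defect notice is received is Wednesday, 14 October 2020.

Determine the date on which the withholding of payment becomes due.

6 November 2020

Adding 20 calendar days to 14 October 2020 gives 3 November 2020, which is the last day of the remediation period.
The date on which the withholding of payment becomes due: 3 business days after Tuesday, 3 November 2020, skipping weekends — Nov 4, Nov 5, Nov 6 — lands on Friday, 6 November 2020.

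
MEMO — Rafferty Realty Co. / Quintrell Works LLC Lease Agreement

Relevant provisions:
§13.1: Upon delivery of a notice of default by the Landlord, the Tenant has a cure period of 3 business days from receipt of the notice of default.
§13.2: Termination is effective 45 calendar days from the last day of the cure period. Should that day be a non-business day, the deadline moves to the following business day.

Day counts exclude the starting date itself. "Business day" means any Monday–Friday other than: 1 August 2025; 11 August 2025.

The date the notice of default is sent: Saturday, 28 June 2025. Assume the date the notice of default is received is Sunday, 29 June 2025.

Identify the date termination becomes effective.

The last day of the cure period: counting 3 business days from Sunday, 29 June 2025 (Jun 30, Jul 1, Jul 2, skipping weekends) reaches Wednesday, 2 July 2025.
The date termination becomes effective: 2 July 2025 + 45 days = 16 August 2025. That falls on a Saturday, so it rolls to the next business day, Monday, 18 August 2025.

18 August 2025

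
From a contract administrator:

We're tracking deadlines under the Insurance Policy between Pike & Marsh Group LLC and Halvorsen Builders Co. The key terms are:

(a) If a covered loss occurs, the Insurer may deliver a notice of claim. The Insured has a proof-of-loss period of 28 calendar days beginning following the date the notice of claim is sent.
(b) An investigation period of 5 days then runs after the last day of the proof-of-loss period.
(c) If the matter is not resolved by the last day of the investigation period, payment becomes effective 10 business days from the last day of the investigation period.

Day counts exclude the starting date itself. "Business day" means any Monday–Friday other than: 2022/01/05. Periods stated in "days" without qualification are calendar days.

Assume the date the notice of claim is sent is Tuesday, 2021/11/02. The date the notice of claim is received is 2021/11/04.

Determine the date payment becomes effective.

The last day of the proof-of-loss period: 28 calendar days after 2021/11/02 is 2021/11/30.
The last day of the investigation period: 2021/11/30 + 5 days = 2021/12/05.
From Sunday, 2021/12/05, 10 business days (Dec 6, Dec 7, Dec 8, Dec 9, Dec 10, Dec 13, Dec 14, Dec 15, Dec 16, Dec 17, skipping weekends) brings us to Friday, 2021/12/17, which is the date payment becomes effective.

2021/12/17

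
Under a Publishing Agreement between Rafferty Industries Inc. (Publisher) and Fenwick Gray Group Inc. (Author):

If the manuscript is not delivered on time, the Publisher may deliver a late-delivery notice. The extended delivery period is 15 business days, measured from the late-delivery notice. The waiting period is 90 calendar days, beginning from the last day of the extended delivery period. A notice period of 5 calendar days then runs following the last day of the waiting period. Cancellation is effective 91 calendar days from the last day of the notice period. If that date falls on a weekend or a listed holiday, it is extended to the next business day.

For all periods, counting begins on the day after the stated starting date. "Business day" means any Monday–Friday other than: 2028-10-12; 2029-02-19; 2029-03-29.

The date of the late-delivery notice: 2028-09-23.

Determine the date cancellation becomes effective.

From Saturday, 2028-09-23, 15 business days (Sep 25, Sep 26, Sep 27, Sep 28, …, Oct 11, Oct 13, Oct 16, skipping weekends and the listed holiday on Oct 12) brings us to Monday, 2028-10-16, which is the last day of the extended delivery period.
The last day of the waiting period: 2028-10-16 + 90 days = 2029-01-14.
The last day of the notice period: 5 calendar days after 2029-01-14 is 2029-01-19.
The date cancellation becomes effective: 91 calendar days after 2029-01-19 is 2029-04-20. 2029-04-20 is a Friday and is not a listed holiday, so no roll-forward applies.

2029-04-20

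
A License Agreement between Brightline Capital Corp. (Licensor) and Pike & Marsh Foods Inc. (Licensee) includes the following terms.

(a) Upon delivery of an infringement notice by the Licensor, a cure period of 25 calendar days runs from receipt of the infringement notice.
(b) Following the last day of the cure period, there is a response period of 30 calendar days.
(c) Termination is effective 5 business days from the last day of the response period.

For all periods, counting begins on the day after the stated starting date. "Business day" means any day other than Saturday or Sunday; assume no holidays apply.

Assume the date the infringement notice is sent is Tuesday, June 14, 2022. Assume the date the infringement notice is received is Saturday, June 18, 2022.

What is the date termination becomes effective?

August 19, 2022

The last day of the cure period: June 18, 2022 + 25 days = July 13, 2022.
The last day of the response period: July 13, 2022 + 30 days = August 12, 2022.
The date termination becomes effective: counting 5 business days from Friday, August 12, 2022 (Aug 15, Aug 16, Aug 17, Aug 18, Aug 19, skipping weekends) reaches Friday, August 19, 2022.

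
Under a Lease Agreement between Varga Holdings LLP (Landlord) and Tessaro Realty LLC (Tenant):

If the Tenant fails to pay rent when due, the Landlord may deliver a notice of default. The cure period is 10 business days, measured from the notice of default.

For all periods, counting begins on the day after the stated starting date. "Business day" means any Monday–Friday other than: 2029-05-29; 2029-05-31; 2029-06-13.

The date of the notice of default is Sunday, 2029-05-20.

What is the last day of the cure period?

The last day of the cure period: counting 10 business days from Sunday, 2029-05-20 (May 21, May 22, May 23, May 24, May 25, May 28, May 30, Jun 1, Jun 4, Jun 5, skipping weekends and the listed holidays on May 29, May 31) reaches Tuesday, 2029-06-05.

2029-06-05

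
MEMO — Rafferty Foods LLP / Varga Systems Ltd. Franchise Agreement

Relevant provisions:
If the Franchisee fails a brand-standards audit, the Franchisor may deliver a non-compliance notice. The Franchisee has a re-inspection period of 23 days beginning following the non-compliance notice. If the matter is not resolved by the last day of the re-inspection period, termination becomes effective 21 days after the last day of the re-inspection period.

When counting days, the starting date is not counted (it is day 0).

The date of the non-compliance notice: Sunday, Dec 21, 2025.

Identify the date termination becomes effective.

The last day of the re-inspection period: 23 calendar days after Dec 21, 2025 is Jan 13, 2026.
The date termination becomes effective: Jan 13, 2026 + 21 days = Feb 3, 2026.

Feb 3, 2026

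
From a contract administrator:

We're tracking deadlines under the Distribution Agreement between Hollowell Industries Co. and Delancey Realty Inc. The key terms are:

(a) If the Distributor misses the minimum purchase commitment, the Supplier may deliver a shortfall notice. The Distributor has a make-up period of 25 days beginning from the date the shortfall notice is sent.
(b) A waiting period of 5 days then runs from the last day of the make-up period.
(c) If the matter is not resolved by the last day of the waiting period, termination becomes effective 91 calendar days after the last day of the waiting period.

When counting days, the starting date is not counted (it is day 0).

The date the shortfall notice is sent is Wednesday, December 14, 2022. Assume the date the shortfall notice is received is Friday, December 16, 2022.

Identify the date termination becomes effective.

The last day of the make-up period: 25 calendar days after December 14, 2022 is January 8, 2023.
Adding 5 calendar days to January 8, 2023 gives January 13, 2023, which is the last day of the waiting period.
The date termination becomes effective: January 13, 2023 + 91 days = April 14, 2023.

April 14, 2023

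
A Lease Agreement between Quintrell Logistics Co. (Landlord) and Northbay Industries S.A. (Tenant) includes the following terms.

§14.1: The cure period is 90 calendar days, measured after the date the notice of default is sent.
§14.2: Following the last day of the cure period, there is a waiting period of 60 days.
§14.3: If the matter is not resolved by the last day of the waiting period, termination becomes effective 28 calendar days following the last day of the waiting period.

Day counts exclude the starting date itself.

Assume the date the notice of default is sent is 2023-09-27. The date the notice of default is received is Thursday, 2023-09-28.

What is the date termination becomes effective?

The last day of the cure period: 90 calendar days after 2023-09-27 is 2023-12-26.
Adding 60 calendar days to 2023-12-26 gives 2024-02-24, which is the last day of the waiting period.
The date termination becomes effective: 28 calendar days after 2024-02-24 is 2024-03-23.

2024-03-23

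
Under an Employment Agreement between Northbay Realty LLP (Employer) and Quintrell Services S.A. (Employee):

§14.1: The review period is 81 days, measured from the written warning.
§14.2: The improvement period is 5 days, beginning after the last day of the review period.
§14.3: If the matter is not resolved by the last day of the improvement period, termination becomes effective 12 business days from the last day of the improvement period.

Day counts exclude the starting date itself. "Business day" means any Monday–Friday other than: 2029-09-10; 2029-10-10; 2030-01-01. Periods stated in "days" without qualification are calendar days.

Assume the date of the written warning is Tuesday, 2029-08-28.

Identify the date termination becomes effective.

2029-12-10

The last day of the review period: 81 calendar days after 2029-08-28 is 2029-11-17.
The last day of the improvement period: 5 calendar days after 2029-11-17 is 2029-11-22.
The date termination becomes effective: 12 business days after Thursday, 2029-11-22, skipping weekends — Nov 23, Nov 26, Nov 27, Nov 28, …, Dec 6, Dec 7, Dec 10 — lands on Monday, 2029-12-10.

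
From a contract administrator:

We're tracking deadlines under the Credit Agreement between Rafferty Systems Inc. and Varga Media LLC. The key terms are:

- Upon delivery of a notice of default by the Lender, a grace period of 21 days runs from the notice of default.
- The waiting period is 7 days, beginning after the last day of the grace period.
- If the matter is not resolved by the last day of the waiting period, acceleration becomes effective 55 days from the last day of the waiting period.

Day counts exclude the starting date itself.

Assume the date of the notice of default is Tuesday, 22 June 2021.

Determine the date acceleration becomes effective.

13 September 2021

The last day of the grace period: 21 calendar days after 22 June 2021 is 13 July 2021.
The last day of the waiting period: 7 calendar days after 13 July 2021 is 20 July 2021.
The date acceleration becomes effective: 20 July 2021 + 55 days = 13 September 2021.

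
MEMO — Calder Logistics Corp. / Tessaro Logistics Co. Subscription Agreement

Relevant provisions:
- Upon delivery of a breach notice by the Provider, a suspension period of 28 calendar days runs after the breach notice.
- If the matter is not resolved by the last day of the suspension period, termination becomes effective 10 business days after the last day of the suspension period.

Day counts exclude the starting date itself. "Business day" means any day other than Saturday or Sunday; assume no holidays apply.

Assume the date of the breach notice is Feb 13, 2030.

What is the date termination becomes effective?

The last day of the suspension period: Feb 13, 2030 + 28 days = Mar 13, 2030.
The date termination becomes effective: 10 business days after Wednesday, Mar 13, 2030, skipping weekends — Mar 14, Mar 15, Mar 18, Mar 19, Mar 20, Mar 21, Mar 22, Mar 25, Mar 26, Mar 27 — lands on Wednesday, Mar 27, 2030.

Mar 27, 2030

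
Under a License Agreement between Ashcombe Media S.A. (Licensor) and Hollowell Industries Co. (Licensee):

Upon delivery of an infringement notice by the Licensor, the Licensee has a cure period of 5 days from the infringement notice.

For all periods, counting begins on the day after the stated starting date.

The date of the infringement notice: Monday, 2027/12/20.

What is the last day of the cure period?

2027/12/25

Adding 5 calendar days to 2027/12/20 gives 2027/12/25, which is the last day of the cure period.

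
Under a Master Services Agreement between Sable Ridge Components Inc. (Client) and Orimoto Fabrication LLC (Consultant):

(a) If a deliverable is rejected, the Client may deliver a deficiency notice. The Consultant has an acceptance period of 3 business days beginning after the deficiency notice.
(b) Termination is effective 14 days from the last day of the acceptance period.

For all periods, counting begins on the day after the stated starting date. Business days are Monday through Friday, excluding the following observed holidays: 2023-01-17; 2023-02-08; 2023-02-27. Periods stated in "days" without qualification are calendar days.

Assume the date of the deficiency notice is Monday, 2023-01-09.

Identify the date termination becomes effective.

2023-01-26

The last day of the acceptance period: 3 business days after Monday, 2023-01-09, skipping weekends — Jan 10, Jan 11, Jan 12 — lands on Thursday, 2023-01-12.
Adding 14 calendar days to 2023-01-12 gives 2023-01-26, which is the date termination becomes effective.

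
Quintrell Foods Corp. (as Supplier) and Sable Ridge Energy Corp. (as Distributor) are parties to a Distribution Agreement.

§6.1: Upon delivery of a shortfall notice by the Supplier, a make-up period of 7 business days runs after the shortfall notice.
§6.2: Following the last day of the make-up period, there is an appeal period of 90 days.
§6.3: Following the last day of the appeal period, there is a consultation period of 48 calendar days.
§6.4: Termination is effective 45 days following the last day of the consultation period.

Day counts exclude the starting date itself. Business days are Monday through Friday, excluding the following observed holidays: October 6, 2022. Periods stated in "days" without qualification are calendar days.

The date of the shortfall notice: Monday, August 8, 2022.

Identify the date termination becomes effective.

The last day of the make-up period: 7 business days after Monday, August 8, 2022, skipping weekends — Aug 9, Aug 10, Aug 11, Aug 12, Aug 15, Aug 16, Aug 17 — lands on Wednesday, August 17, 2022.
The last day of the appeal period: August 17, 2022 + 90 days = November 15, 2022.
The last day of the consultation period: November 15, 2022 + 48 days = January 2, 2023.
The date termination becomes effective: January 2, 2023 + 45 days = February 16, 2023.

February 16, 2023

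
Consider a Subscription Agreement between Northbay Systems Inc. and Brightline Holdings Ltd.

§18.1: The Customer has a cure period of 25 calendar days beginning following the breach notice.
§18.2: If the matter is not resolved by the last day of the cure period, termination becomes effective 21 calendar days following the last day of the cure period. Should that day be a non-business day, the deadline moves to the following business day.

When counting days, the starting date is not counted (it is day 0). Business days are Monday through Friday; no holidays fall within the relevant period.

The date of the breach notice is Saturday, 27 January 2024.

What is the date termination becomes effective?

The last day of the cure period: 25 calendar days after 27 January 2024 is 21 February 2024.
Adding 21 calendar days to 21 February 2024 gives 13 March 2024, which is the date termination becomes effective. 13 March 2024 is a Wednesday, so no roll-forward applies.

13 March 2024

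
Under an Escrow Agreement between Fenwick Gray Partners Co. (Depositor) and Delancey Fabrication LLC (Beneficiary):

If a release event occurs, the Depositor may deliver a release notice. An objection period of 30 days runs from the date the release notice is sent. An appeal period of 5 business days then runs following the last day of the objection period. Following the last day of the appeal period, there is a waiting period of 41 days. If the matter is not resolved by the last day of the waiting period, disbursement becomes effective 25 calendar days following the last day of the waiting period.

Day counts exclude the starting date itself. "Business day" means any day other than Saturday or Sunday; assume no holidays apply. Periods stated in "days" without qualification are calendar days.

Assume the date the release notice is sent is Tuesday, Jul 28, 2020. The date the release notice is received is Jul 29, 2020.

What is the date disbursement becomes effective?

The last day of the objection period: Jul 28, 2020 + 30 days = Aug 27, 2020.
The last day of the appeal period: counting 5 business days from Thursday, Aug 27, 2020 (Aug 28, Aug 31, Sep 1, Sep 2, Sep 3, skipping weekends) reaches Thursday, Sep 3, 2020.
The last day of the waiting period: Sep 3, 2020 + 41 days = Oct 14, 2020.
Adding 25 calendar days to Oct 14, 2020 gives Nov 8, 2020, which is the date disbursement becomes effective.

Nov 8, 2020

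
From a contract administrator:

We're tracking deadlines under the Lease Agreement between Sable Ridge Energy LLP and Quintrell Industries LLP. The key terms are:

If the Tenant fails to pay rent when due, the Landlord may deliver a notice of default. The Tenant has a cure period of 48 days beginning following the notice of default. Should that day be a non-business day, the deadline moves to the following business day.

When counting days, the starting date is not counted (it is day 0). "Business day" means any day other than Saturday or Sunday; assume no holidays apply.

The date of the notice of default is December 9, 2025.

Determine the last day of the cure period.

Adding 48 calendar days to December 9, 2025 gives January 26, 2026, which is the last day of the cure period. January 26, 2026 is a Monday, so no roll-forward applies.

January 26, 2026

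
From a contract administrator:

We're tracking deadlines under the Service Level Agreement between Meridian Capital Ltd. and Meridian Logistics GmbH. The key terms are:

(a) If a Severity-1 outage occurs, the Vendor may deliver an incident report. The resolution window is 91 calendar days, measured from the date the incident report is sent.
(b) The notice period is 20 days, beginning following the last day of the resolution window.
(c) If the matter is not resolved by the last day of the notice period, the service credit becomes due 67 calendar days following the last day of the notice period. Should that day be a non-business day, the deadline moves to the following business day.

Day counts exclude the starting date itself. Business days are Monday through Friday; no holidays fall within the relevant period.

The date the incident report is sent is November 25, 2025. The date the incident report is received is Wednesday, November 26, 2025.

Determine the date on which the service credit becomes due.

Adding 91 calendar days to November 25, 2025 gives February 24, 2026, which is the last day of the resolution window.
The last day of the notice period: February 24, 2026 + 20 days = March 16, 2026.
Adding 67 calendar days to March 16, 2026 gives May 22, 2026, which is the date on which the service credit becomes due. May 22, 2026 is a Friday, so no roll-forward applies.

May 22, 2026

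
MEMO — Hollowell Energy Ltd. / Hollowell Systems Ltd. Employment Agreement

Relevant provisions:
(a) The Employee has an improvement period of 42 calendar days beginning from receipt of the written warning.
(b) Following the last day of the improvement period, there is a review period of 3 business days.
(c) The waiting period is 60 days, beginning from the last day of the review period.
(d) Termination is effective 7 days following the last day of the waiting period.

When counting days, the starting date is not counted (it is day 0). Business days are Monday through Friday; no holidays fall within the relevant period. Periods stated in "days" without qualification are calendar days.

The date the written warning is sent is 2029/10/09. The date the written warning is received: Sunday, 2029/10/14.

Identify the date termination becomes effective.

2030/02/03

Adding 42 calendar days to 2029/10/14 gives 2029/11/25, which is the last day of the improvement period.
The last day of the review period: 3 business days after Sunday, 2029/11/25, skipping weekends — Nov 26, Nov 27, Nov 28 — lands on Wednesday, 2029/11/28.
The last day of the waiting period: 2029/11/28 + 60 days = 2030/01/27.
The date termination becomes effective: 7 calendar days after 2030/01/27 is 2030/02/03.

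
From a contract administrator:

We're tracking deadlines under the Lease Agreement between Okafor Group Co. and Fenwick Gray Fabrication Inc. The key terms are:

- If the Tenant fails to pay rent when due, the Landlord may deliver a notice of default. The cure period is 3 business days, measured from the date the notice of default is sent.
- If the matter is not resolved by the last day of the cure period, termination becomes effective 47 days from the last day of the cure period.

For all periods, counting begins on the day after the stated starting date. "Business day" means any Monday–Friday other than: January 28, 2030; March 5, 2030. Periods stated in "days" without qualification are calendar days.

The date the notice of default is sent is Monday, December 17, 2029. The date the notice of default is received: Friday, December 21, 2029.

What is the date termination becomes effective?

The last day of the cure period: 3 business days after Monday, December 17, 2029, skipping weekends — Dec 18, Dec 19, Dec 20 — lands on Thursday, December 20, 2029.
The date termination becomes effective: 47 calendar days after December 20, 2029 is February 5, 2030.

February 5, 2030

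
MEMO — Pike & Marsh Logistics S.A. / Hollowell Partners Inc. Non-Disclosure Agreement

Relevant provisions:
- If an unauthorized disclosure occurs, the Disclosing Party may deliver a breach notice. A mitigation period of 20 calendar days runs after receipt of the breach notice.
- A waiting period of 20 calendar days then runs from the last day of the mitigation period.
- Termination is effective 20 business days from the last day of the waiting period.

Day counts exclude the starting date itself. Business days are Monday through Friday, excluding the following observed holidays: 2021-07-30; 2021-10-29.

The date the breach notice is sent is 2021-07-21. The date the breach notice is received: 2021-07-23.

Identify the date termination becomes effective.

The last day of the mitigation period: 2021-07-23 + 20 days = 2021-08-12.
Adding 20 calendar days to 2021-08-12 gives 2021-09-01, which is the last day of the waiting period.
The date termination becomes effective: counting 20 business days from Wednesday, 2021-09-01 (Sep 2, Sep 3, Sep 6, Sep 7, …, Sep 27, Sep 28, Sep 29, skipping weekends) reaches Wednesday, 2021-09-29.

2021-09-29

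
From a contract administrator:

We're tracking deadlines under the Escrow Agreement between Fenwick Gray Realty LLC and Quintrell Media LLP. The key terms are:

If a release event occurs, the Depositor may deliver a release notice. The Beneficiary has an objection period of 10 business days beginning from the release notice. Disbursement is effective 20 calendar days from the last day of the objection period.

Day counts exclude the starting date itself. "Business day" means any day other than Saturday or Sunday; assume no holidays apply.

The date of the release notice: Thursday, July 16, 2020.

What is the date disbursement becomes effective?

August 19, 2020

The last day of the objection period: 10 business days after Thursday, July 16, 2020, skipping weekends — Jul 17, Jul 20, Jul 21, Jul 22, Jul 23, Jul 24, Jul 27, Jul 28, Jul 29, Jul 30 — lands on Thursday, July 30, 2020.
Adding 20 calendar days to July 30, 2020 gives August 19, 2020, which is the date disbursement becomes effective.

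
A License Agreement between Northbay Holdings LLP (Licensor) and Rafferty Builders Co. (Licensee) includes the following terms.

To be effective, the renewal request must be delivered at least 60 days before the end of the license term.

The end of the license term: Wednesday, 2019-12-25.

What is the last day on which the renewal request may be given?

2019-10-26

Counting back 60 calendar days from 2019-12-25 gives 2019-10-26.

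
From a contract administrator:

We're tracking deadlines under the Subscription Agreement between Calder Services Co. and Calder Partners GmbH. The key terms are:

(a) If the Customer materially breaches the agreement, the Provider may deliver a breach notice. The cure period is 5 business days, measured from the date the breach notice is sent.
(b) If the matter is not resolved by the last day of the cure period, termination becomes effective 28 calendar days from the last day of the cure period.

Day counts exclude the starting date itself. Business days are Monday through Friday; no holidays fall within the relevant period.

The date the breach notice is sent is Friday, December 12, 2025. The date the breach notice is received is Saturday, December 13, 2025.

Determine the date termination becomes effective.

January 16, 2026

The last day of the cure period: counting 5 business days from Friday, December 12, 2025 (Dec 15, Dec 16, Dec 17, Dec 18, Dec 19, skipping weekends) reaches Friday, December 19, 2025.
The date termination becomes effective: December 19, 2025 + 28 days = January 16, 2026.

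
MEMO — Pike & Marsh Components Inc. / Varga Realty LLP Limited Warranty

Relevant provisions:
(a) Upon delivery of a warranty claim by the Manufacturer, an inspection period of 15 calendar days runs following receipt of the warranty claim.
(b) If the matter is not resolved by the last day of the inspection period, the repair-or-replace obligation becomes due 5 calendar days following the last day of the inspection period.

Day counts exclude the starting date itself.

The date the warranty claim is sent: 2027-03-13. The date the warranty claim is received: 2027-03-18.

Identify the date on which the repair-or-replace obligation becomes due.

2027-04-07

The last day of the inspection period: 15 calendar days after 2027-03-18 is 2027-04-02.
The date on which the repair-or-replace obligation becomes due: 2027-04-02 + 5 days = 2027-04-07.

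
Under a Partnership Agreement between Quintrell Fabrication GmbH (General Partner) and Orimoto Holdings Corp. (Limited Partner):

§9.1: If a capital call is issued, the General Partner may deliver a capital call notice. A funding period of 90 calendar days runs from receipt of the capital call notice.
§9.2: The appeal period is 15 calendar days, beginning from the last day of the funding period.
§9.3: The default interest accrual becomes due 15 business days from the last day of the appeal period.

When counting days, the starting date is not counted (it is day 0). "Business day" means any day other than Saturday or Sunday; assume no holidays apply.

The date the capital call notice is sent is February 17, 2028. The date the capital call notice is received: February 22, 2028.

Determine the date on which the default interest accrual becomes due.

June 27, 2028

The last day of the funding period: February 22, 2028 + 90 days = May 22, 2028.
The last day of the appeal period: 15 calendar days after May 22, 2028 is June 6, 2028.
The date on which the default interest accrual becomes due: 15 business days after Tuesday, June 6, 2028, skipping weekends — Jun 7, Jun 8, Jun 9, Jun 12, …, Jun 23, Jun 26, Jun 27 — lands on Tuesday, June 27, 2028.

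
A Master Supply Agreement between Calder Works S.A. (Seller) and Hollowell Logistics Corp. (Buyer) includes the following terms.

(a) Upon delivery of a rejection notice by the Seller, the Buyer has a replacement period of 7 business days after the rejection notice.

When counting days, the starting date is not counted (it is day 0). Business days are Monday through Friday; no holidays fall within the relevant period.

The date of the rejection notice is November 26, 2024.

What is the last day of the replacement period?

December 5, 2024

From Tuesday, November 26, 2024, 7 business days (Nov 27, Nov 28, Nov 29, Dec 2, Dec 3, Dec 4, Dec 5, skipping weekends) brings us to Thursday, December 5, 2024, which is the last day of the replacement period.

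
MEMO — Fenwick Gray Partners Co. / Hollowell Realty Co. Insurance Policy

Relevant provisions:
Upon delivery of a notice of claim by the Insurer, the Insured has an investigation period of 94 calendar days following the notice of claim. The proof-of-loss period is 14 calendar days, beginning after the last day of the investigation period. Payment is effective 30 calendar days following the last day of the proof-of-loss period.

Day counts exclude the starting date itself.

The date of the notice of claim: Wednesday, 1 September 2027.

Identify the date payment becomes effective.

Adding 94 calendar days to 1 September 2027 gives 4 December 2027, which is the last day of the investigation period.
The last day of the proof-of-loss period: 4 December 2027 + 14 days = 18 December 2027.
The date payment becomes effective: 18 December 2027 + 30 days = 17 January 2028.

17 January 2028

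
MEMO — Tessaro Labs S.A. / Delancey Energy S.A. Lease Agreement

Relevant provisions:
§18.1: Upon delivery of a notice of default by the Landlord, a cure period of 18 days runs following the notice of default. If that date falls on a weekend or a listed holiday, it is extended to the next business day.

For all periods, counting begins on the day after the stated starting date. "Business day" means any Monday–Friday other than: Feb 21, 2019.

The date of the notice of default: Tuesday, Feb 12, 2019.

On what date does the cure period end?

Mar 4, 2019

Adding 18 calendar days to Feb 12, 2019 gives Mar 2, 2019, which is the last day of the cure period. That falls on a Saturday, so it rolls to the next business day, Monday, Mar 4, 2019.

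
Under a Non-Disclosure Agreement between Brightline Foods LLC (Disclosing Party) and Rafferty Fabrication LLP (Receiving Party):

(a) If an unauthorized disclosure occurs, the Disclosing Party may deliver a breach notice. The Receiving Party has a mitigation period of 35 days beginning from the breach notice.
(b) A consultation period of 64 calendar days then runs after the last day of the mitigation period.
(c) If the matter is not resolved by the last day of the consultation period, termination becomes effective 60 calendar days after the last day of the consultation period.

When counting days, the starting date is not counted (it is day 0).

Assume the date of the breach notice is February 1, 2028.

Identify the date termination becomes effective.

Adding 35 calendar days to February 1, 2028 gives March 7, 2028, which is the last day of the mitigation period.
The last day of the consultation period: 64 calendar days after March 7, 2028 is May 10, 2028.
Adding 60 calendar days to May 10, 2028 gives July 9, 2028, which is the date termination becomes effective.

July 9, 2028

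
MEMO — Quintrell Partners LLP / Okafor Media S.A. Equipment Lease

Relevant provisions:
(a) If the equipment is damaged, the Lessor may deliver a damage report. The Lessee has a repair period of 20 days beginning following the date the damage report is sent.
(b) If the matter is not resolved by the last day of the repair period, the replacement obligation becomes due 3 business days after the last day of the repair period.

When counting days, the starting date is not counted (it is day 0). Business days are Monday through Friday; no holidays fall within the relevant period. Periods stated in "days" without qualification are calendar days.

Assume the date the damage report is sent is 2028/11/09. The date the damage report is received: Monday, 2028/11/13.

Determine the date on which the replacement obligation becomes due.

2028/12/04

The last day of the repair period: 2028/11/09 + 20 days = 2028/11/29.
The date on which the replacement obligation becomes due: 3 business days after Wednesday, 2028/11/29, skipping weekends — Nov 30, Dec 1, Dec 4 — lands on Monday, 2028/12/04.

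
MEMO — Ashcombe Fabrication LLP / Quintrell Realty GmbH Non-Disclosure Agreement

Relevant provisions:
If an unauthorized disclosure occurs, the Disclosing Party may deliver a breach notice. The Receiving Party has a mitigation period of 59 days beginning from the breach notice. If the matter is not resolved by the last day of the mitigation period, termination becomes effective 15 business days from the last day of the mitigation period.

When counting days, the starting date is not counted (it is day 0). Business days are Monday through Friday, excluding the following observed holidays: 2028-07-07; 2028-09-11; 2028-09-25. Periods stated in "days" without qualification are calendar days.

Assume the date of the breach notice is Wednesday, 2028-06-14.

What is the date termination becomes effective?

2028-09-01

The last day of the mitigation period: 59 calendar days after 2028-06-14 is 2028-08-12.
The date termination becomes effective: counting 15 business days from Saturday, 2028-08-12 (Aug 14, Aug 15, Aug 16, Aug 17, …, Aug 30, Aug 31, Sep 1, skipping weekends) reaches Friday, 2028-09-01.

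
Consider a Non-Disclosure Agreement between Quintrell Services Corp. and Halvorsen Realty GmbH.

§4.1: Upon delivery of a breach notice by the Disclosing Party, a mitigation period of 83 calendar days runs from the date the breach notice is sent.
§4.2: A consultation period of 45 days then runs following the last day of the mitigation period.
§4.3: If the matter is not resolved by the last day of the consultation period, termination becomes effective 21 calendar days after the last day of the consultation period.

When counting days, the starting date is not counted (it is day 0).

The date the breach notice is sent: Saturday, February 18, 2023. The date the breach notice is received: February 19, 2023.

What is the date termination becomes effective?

Adding 83 calendar days to February 18, 2023 gives May 12, 2023, which is the last day of the mitigation period.
The last day of the consultation period: May 12, 2023 + 45 days = June 26, 2023.
Adding 21 calendar days to June 26, 2023 gives July 17, 2023, which is the date termination becomes effective.

July 17, 2023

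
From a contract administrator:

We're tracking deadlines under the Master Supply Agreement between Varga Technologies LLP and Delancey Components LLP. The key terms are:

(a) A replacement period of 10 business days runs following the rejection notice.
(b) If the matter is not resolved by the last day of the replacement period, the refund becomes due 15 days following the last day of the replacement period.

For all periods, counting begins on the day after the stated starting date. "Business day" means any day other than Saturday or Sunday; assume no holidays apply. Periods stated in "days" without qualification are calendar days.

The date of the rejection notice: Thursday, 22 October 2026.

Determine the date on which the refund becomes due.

20 November 2026

From Thursday, 22 October 2026, 10 business days (Oct 23, Oct 26, Oct 27, Oct 28, Oct 29, Oct 30, Nov 2, Nov 3, Nov 4, Nov 5, skipping weekends) brings us to Thursday, 5 November 2026, which is the last day of the replacement period.
Adding 15 calendar days to 5 November 2026 gives 20 November 2026, which is the date on which the refund becomes due.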